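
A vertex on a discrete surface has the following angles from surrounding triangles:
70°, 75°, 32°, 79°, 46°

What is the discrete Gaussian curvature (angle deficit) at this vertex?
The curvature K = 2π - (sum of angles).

Sum of angles = 302°. K = 360° - 302° = 58° = 29π/90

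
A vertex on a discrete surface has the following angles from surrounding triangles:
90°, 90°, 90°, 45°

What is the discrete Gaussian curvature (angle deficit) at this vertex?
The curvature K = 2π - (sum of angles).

Sum of angles = 315°. K = 360° - 315° = 45°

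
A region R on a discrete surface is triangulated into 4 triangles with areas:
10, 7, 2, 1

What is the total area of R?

10 + 7 + 2 + 1 = 20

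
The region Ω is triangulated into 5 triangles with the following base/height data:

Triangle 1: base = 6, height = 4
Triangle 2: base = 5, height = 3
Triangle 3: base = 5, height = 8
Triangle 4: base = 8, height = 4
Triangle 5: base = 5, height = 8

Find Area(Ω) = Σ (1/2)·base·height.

(1/2)×6×4 + (1/2)×5×3 + (1/2)×5×8 + (1/2)×8×4 + (1/2)×5×8 = 75.5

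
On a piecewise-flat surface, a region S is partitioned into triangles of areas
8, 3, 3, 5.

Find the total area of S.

8 + 3 + 3 + 5 = 19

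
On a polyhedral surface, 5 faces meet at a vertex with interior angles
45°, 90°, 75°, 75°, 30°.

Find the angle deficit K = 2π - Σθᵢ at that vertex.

Sum of angles = 315°. K = 360° - 315° = 45° = π/4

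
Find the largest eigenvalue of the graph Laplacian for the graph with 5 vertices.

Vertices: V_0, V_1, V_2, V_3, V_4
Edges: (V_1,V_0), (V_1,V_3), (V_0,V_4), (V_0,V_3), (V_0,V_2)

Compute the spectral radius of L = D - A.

Degrees: deg(V_0) = 4, deg(V_1) = 2, deg(V_2) = 1, deg(V_3) = 2, deg(V_4) = 1.
L = D − A with rows/columns ordered (V_0, V_1, V_2, V_3, V_4):
  [ 4, -1, -1, -1, -1]
  [-1,  2,  0, -1,  0]
  [-1,  0,  1,  0,  0]
  [-1, -1,  0,  2,  0]
  [-1,  0,  0,  0,  1]
Characteristic polynomial: det(λI − L) = λ(λ − 1)²(λ − 3)(λ − 5).
Roots: λ = 0; (λ − 1) = 0 ⇒ λ = 1 (multiplicity 2); (λ − 3) = 0 ⇒ λ = 3; (λ − 5) = 0 ⇒ λ = 5.
(Check: the roots sum (with multiplicity) to 10, matching trace L = Σdeg = 2·5 = 10.)
Laplacian eigenvalues: [0.0, 1.0, 1.0, 3.0, 5.0]. Largest eigenvalue (spectral radius) = 5.0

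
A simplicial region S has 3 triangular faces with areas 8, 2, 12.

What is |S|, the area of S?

8 + 2 + 12 = 22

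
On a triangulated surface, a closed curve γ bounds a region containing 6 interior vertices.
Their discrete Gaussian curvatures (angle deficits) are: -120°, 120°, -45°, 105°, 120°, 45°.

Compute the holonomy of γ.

Holonomy = total enclosed curvature = (-120°) + 120° + (-45°) + 105° + 120° + 45° = 225°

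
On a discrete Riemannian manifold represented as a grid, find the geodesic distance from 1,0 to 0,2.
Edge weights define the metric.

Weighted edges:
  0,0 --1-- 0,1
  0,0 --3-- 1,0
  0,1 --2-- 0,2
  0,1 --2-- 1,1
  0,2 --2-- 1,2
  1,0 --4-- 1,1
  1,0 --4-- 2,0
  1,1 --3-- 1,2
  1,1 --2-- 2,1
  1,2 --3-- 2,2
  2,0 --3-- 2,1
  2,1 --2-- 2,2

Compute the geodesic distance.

Shortest path: 1,0 → 0,0 → 0,1 → 0,2, total weight = 6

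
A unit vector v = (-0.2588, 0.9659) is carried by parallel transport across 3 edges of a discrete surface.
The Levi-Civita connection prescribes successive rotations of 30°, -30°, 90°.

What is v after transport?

Total rotation: 30° + (-30°) + 90° = 90°. Final vector: (-0.9659, -0.2588)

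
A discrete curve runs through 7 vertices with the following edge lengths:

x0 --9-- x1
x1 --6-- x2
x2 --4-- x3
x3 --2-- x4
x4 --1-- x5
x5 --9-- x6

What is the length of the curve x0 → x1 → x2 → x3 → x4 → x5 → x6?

Arc length = 9 + 6 + 4 + 2 + 1 + 9 = 31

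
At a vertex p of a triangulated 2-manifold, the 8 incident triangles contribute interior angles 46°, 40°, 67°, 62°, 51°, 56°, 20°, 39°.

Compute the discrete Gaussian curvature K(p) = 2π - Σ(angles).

Sum of angles = 381°. K = 360° - 381° = -21° = -7π/60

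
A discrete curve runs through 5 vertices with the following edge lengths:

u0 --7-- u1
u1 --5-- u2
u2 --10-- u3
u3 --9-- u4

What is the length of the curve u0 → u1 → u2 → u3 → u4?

Arc length = 7 + 5 + 10 + 9 = 31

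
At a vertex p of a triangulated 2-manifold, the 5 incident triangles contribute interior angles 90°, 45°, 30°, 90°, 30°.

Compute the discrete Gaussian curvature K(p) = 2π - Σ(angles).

Sum of angles = 285°. K = 360° - 285° = 75° = 5π/12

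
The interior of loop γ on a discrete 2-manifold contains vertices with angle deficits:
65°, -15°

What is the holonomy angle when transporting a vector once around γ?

Holonomy = total enclosed curvature = 65° + (-15°) = 50°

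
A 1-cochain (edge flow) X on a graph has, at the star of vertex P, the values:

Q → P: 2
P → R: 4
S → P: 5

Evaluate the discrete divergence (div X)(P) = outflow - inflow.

Divergence = sum of outgoing flows = (-2) + 4 + (-5) = -3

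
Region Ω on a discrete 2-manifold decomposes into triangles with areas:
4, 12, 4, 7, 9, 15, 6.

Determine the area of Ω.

4 + 12 + 4 + 7 + 9 + 15 + 6 = 57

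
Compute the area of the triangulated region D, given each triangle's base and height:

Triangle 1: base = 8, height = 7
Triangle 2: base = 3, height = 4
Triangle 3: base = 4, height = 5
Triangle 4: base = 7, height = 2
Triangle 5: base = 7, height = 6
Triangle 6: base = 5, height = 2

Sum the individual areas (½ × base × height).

(1/2)×8×7 + (1/2)×3×4 + (1/2)×4×5 + (1/2)×7×2 + (1/2)×7×6 + (1/2)×5×2 = 77.0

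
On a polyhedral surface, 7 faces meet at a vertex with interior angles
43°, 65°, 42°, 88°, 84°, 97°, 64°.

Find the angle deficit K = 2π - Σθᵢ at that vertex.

Sum of angles = 483°. K = 360° - 483° = -123° = -41π/60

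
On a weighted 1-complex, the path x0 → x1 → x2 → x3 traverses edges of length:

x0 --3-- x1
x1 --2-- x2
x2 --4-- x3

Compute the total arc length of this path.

Arc length = 3 + 2 + 4 = 9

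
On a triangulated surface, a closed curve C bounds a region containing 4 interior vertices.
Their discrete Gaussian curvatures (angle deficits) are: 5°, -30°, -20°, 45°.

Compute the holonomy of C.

Holonomy = total enclosed curvature = 5° + (-30°) + (-20°) + 45° = 0°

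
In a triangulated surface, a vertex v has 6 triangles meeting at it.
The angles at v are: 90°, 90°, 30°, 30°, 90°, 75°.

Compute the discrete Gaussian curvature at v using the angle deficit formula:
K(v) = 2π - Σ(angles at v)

Sum of angles = 405°. K = 360° - 405° = -45° = -π/4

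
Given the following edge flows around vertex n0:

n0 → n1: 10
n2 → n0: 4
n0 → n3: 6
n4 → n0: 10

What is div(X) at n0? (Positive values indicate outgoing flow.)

Divergence = sum of outgoing flows = 10 + (-4) + 6 + (-10) = 2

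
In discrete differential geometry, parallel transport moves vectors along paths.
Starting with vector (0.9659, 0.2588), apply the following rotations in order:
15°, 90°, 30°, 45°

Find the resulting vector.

Total rotation: 15° + 90° + 30° + 45° = 180°. Final vector: (-0.9659, -0.2588)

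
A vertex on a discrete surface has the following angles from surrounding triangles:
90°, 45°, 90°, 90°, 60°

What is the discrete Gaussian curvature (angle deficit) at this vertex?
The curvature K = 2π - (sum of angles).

Sum of angles = 375°. K = 360° - 375° = -15°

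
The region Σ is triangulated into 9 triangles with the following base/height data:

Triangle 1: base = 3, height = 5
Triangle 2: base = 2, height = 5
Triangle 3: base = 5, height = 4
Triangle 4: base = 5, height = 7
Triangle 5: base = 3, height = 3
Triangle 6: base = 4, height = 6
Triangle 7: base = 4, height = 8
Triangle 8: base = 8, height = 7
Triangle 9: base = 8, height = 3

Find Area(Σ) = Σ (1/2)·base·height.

(1/2)×3×5 + (1/2)×2×5 + (1/2)×5×4 + (1/2)×5×7 + (1/2)×3×3 + (1/2)×4×6 + (1/2)×4×8 + (1/2)×8×7 + (1/2)×8×3 = 112.5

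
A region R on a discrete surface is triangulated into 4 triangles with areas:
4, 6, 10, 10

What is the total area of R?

4 + 6 + 10 + 10 = 30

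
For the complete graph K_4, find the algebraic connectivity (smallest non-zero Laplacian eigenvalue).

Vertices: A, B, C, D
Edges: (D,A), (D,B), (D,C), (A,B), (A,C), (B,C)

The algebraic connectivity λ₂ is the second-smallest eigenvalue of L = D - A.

For the complete graph K_n, L = nI − J (J = all-ones matrix). J has eigenvalues n (once, eigenvector 𝟙) and 0 (multiplicity n−1), so L has eigenvalues 0 (once) and n (multiplicity n−1). Here n = 4: eigenvalue 0 once and 4 with multiplicity 3.
Laplacian eigenvalues: [0.0, 4.0, 4.0, 4.0]. Algebraic connectivity (smallest non-zero eigenvalue) = 4.0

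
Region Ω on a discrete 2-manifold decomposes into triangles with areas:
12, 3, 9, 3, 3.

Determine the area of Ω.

12 + 3 + 9 + 3 + 3 = 30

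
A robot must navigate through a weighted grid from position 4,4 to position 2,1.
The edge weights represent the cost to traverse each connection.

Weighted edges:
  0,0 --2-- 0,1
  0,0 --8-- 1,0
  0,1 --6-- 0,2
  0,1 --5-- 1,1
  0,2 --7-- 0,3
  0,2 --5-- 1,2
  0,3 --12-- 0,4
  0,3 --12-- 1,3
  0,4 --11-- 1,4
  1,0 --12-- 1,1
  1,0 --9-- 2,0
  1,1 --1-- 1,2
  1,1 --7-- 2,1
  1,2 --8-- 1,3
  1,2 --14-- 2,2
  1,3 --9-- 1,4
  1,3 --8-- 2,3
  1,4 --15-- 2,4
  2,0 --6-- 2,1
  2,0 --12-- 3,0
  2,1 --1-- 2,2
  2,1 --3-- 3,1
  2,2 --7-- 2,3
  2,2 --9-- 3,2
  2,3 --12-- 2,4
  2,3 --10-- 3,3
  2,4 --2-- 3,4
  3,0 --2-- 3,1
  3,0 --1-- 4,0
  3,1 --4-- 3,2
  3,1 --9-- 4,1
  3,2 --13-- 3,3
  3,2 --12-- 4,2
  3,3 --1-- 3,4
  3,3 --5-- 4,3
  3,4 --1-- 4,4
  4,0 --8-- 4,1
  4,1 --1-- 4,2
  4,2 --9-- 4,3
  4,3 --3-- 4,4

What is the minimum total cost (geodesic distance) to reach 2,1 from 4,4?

Shortest path: 4,4 → 3,4 → 3,3 → 2,3 → 2,2 → 2,1, total weight = 20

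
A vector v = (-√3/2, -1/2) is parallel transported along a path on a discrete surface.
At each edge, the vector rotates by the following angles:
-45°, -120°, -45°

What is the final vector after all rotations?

Total rotation: (-45°) + (-120°) + (-45°) = -210° ≡ 150° (mod 360°). Final vector: (1, 0)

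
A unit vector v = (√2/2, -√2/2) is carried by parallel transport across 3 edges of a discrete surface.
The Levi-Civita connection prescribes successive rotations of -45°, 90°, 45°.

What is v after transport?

Total rotation: (-45°) + 90° + 45° = 90°. Final vector: (0.7071, 0.7071)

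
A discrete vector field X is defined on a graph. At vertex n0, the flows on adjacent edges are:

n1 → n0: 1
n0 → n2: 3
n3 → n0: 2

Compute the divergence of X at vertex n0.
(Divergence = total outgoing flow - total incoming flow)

Divergence = sum of outgoing flows = (-1) + 3 + (-2) = 0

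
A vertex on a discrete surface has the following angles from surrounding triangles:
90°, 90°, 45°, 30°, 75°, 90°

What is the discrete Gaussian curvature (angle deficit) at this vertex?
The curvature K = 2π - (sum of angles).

Sum of angles = 420°. K = 360° - 420° = -60° = -π/3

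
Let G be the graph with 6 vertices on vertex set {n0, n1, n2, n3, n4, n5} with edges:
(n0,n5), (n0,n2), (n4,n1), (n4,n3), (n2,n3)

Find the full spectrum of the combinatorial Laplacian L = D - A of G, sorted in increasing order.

Degrees: deg(n0) = 2, deg(n1) = 1, deg(n2) = 2, deg(n3) = 2, deg(n4) = 2, deg(n5) = 1.
L = D − A with rows/columns ordered (n0, n1, n2, n3, n4, n5):
  [ 2,  0, -1,  0,  0, -1]
  [ 0,  1,  0,  0, -1,  0]
  [-1,  0,  2, -1,  0,  0]
  [ 0,  0, -1,  2, -1,  0]
  [ 0, -1,  0, -1,  2,  0]
  [-1,  0,  0,  0,  0,  1]
Characteristic polynomial: det(λI − L) = λ(λ² − 4λ + 1)(λ − 1)(λ − 2)(λ − 3).
Roots: λ = 0; (λ² − 4λ + 1) = 0 ⇒ λ = 2 ± √3 ≈ 0.2679, 3.7321; (λ − 1) = 0 ⇒ λ = 1; (λ − 2) = 0 ⇒ λ = 2; (λ − 3) = 0 ⇒ λ = 3.
(Check: the roots sum (with multiplicity) to 10, matching trace L = Σdeg = 2·5 = 10.)
Laplacian eigenvalues (increasing order): [0.0, 0.2679, 1.0, 2.0, 3.0, 3.7321]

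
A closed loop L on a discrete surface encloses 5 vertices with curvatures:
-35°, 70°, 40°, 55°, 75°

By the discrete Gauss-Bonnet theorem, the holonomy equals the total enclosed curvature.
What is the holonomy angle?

Holonomy = total enclosed curvature = (-35°) + 70° + 40° + 55° + 75° = 205°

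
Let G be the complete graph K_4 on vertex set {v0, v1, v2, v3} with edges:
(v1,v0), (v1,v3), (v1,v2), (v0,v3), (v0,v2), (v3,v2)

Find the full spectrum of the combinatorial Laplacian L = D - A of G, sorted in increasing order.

For the complete graph K_n, L = nI − J (J = all-ones matrix). J has eigenvalues n (once, eigenvector 𝟙) and 0 (multiplicity n−1), so L has eigenvalues 0 (once) and n (multiplicity n−1). Here n = 4: eigenvalue 0 once and 4 with multiplicity 3.
Laplacian eigenvalues (increasing order): [0.0, 4.0, 4.0, 4.0]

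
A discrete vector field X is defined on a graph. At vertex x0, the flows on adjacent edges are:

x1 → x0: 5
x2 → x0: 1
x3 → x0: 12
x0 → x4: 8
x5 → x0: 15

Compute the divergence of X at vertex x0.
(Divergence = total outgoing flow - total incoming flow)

Divergence = sum of outgoing flows = (-5) + (-1) + (-12) + 8 + (-15) = -25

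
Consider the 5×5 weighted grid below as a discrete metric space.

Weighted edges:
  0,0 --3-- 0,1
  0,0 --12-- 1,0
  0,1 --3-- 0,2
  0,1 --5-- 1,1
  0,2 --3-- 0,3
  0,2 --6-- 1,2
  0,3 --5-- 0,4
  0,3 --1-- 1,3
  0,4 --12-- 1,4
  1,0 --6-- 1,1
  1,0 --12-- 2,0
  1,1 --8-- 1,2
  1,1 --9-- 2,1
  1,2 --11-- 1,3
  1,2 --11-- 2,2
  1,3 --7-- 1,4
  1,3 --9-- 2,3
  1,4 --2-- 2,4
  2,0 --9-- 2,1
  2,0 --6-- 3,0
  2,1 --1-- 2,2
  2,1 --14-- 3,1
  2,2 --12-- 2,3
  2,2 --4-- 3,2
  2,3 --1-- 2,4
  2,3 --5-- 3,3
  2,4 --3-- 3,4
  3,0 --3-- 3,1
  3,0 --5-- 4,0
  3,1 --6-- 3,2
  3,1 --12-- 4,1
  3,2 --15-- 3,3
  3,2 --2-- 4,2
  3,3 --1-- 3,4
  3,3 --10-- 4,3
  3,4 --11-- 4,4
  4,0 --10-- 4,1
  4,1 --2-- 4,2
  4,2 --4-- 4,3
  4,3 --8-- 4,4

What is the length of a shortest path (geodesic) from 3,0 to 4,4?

Shortest path: 3,0 → 3,1 → 3,2 → 4,2 → 4,3 → 4,4, total weight = 23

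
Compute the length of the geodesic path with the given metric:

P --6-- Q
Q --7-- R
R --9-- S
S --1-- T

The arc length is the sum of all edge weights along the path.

Arc length = 6 + 7 + 9 + 1 = 23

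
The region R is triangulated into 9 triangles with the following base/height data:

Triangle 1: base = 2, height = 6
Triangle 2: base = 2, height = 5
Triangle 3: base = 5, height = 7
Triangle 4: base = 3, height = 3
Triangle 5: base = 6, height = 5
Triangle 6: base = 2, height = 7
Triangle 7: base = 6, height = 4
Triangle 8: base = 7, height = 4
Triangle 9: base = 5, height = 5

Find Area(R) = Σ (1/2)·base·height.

(1/2)×2×6 + (1/2)×2×5 + (1/2)×5×7 + (1/2)×3×3 + (1/2)×6×5 + (1/2)×2×7 + (1/2)×6×4 + (1/2)×7×4 + (1/2)×5×5 = 93.5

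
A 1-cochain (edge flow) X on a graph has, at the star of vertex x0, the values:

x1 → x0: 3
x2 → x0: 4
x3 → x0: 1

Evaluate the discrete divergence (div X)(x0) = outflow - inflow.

Divergence = sum of outgoing flows = (-3) + (-4) + (-1) = -8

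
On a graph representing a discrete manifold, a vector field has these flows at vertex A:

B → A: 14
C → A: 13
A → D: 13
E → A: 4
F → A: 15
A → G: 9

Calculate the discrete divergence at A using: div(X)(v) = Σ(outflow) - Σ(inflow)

Divergence = sum of outgoing flows = (-14) + (-13) + 13 + (-4) + (-15) + 9 = -24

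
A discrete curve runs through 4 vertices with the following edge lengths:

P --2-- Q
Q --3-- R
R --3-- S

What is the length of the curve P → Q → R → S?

Arc length = 2 + 3 + 3 = 8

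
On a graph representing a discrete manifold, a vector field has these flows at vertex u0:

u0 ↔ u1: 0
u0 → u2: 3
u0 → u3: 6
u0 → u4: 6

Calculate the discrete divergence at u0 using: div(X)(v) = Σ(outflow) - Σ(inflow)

Divergence = sum of outgoing flows = 0 + 3 + 6 + 6 = 15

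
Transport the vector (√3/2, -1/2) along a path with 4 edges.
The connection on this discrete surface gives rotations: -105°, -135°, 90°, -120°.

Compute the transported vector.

Total rotation: (-105°) + (-135°) + 90° + (-120°) = -270° ≡ 90° (mod 360°). Final vector: (0.5000, 0.8660)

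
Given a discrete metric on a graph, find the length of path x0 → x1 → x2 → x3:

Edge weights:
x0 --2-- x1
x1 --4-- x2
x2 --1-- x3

Arc length = 2 + 4 + 1 = 7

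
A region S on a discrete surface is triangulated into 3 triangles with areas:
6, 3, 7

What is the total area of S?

6 + 3 + 7 = 16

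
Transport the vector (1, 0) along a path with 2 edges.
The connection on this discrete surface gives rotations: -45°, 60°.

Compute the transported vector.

Total rotation: (-45°) + 60° = 15°. Final vector: (0.9659, 0.2588)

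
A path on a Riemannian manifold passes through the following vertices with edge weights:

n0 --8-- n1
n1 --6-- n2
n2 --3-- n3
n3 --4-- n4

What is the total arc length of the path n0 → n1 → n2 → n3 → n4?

Arc length = 8 + 6 + 3 + 4 = 21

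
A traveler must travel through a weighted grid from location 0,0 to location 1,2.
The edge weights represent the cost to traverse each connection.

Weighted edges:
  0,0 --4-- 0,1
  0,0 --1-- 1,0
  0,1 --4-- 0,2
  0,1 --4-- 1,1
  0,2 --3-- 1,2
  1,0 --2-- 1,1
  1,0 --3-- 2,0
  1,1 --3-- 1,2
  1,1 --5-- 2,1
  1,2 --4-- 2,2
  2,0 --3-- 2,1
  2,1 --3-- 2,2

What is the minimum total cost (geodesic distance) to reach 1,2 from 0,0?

Shortest path: 0,0 → 1,0 → 1,1 → 1,2, total weight = 6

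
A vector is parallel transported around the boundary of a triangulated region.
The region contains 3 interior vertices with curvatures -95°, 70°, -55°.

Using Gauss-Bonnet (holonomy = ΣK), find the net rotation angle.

Holonomy = total enclosed curvature = (-95°) + 70° + (-55°) = -80°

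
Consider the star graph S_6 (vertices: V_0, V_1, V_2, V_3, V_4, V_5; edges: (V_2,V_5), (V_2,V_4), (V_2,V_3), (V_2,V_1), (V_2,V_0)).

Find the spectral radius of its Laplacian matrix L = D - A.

The star S_6 is the complete bipartite graph K_{1,5} (one hub of degree 5, 5 leaves of degree 1). The Laplacian spectrum of K_{p,q} is 0, p (multiplicity q−1), q (multiplicity p−1), p+q. With p = 1, q = 5: 0 once, 1 with multiplicity 4, and 6 once. (Check: trace L = sum of degrees = 10 = 4·1 + 6.)
Laplacian eigenvalues: [0.0, 1.0, 1.0, 1.0, 1.0, 6.0]. Largest eigenvalue (spectral radius) = 6.0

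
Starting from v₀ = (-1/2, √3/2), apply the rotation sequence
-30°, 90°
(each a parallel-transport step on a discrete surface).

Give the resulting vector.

Total rotation: (-30°) + 90° = 60°. Final vector: (-1, 0)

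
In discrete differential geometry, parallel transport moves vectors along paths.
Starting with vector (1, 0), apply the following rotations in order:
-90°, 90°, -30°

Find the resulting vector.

Total rotation: (-90°) + 90° + (-30°) = -30°. Final vector: (0.8660, -0.5000)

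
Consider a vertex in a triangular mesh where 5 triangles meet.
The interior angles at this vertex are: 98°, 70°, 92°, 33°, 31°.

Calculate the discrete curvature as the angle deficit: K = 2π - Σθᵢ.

Sum of angles = 324°. K = 360° - 324° = 36° = π/5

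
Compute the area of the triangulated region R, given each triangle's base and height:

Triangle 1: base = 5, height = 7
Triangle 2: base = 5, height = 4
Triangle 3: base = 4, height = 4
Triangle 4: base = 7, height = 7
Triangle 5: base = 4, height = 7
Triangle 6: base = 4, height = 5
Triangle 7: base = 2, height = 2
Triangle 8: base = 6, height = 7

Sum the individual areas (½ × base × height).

(1/2)×5×7 + (1/2)×5×4 + (1/2)×4×4 + (1/2)×7×7 + (1/2)×4×7 + (1/2)×4×5 + (1/2)×2×2 + (1/2)×6×7 = 107.0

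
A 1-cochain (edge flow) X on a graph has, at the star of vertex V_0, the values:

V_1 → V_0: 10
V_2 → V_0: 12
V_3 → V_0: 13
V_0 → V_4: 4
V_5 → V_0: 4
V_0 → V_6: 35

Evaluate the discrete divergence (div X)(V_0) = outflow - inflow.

Divergence = sum of outgoing flows = (-10) + (-12) + (-13) + 4 + (-4) + 35 = 0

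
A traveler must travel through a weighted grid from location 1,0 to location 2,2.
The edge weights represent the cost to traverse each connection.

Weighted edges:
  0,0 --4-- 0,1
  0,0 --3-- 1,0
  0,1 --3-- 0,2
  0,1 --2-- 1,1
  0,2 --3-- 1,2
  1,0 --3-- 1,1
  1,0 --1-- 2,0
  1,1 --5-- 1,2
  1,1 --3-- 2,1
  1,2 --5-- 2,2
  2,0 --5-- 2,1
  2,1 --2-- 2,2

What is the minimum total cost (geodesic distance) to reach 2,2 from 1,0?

Shortest path: 1,0 → 2,0 → 2,1 → 2,2, total weight = 8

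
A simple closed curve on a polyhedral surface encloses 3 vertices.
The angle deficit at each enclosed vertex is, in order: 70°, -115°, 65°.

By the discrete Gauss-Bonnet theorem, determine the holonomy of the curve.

Holonomy = total enclosed curvature = 70° + (-115°) + 65° = 20°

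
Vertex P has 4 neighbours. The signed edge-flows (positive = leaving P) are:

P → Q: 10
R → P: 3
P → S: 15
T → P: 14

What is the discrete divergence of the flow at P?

Divergence = sum of outgoing flows = 10 + (-3) + 15 + (-14) = 8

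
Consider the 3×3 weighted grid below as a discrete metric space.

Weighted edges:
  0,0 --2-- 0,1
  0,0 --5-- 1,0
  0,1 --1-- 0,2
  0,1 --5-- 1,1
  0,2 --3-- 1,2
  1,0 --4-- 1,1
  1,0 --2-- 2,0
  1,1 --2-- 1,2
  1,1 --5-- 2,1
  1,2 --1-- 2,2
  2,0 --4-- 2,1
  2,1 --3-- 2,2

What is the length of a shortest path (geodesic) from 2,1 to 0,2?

Shortest path: 2,1 → 2,2 → 1,2 → 0,2, total weight = 7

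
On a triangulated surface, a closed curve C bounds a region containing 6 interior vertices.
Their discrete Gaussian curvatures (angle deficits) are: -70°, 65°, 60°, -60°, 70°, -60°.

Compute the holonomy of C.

Holonomy = total enclosed curvature = (-70°) + 65° + 60° + (-60°) + 70° + (-60°) = 5°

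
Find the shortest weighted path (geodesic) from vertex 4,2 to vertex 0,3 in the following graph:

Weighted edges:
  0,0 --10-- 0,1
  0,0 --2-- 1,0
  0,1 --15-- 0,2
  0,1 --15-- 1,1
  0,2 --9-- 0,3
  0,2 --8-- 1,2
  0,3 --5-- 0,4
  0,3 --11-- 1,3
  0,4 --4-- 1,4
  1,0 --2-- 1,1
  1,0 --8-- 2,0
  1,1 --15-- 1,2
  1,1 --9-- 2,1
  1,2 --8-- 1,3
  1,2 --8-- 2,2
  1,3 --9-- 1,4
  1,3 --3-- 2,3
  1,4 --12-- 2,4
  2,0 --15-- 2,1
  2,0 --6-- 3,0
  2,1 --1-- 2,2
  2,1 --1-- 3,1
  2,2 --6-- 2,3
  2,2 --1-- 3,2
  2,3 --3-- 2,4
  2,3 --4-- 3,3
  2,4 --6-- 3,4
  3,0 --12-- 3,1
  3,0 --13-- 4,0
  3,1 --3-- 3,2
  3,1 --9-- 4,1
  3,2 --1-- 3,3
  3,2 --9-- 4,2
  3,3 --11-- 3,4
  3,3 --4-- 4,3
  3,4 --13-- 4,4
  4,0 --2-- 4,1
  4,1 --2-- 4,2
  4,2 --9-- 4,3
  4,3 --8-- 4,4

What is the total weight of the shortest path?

Shortest path: 4,2 → 3,2 → 3,3 → 2,3 → 1,3 → 0,3, total weight = 28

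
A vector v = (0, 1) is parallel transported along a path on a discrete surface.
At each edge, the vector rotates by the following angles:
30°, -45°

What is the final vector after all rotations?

Total rotation: 30° + (-45°) = -15°. Final vector: (0.2588, 0.9659)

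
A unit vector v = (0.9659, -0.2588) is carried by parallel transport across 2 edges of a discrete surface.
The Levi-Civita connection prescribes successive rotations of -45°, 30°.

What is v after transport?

Total rotation: (-45°) + 30° = -15°. Final vector: (0.8660, -0.5000)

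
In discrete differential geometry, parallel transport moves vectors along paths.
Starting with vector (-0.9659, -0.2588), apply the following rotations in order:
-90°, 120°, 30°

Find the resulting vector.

Total rotation: (-90°) + 120° + 30° = 60°. Final vector: (-0.2588, -0.9659)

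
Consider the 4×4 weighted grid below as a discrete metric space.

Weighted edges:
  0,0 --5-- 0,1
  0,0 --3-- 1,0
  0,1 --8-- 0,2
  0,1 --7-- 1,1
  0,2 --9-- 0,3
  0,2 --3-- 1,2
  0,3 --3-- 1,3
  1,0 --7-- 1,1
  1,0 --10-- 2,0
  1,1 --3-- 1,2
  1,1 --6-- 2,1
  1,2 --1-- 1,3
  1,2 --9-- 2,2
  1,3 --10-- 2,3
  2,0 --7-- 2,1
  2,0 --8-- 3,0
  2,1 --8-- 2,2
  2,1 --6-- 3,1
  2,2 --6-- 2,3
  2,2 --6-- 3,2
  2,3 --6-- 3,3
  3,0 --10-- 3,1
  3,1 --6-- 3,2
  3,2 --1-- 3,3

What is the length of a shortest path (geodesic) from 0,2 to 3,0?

Shortest path: 0,2 → 1,2 → 1,1 → 2,1 → 2,0 → 3,0, total weight = 27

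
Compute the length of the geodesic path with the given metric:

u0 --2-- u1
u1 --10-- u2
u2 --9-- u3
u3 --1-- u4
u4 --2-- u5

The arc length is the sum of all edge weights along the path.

Arc length = 2 + 10 + 9 + 1 + 2 = 24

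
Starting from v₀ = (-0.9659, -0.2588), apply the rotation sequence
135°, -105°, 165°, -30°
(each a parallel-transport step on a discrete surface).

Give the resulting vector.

Total rotation: 135° + (-105°) + 165° + (-30°) = 165°. Final vector: (1, 0)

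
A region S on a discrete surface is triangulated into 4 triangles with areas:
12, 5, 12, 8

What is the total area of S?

12 + 5 + 12 + 8 = 37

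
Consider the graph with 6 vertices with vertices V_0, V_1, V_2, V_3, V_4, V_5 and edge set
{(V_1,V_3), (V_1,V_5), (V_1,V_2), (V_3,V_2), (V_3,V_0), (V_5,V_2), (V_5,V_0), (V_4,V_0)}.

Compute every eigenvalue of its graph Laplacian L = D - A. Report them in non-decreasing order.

Degrees: deg(V_0) = 3, deg(V_1) = 3, deg(V_2) = 3, deg(V_3) = 3, deg(V_4) = 1, deg(V_5) = 3.
L = D − A with rows/columns ordered (V_0, V_1, V_2, V_3, V_4, V_5):
  [ 3,  0,  0, -1, -1, -1]
  [ 0,  3, -1, -1,  0, -1]
  [ 0, -1,  3, -1,  0, -1]
  [-1, -1, -1,  3,  0,  0]
  [-1,  0,  0,  0,  1,  0]
  [-1, -1, -1,  0,  0,  3]
Characteristic polynomial: det(λI − L) = λ(λ² − 6λ + 4)(λ − 3)²(λ − 4).
Roots: λ = 0; (λ² − 6λ + 4) = 0 ⇒ λ = 3 ± √5 ≈ 0.7639, 5.2361; (λ − 3) = 0 ⇒ λ = 3 (multiplicity 2); (λ − 4) = 0 ⇒ λ = 4.
(Check: the roots sum (with multiplicity) to 16, matching trace L = Σdeg = 2·8 = 16.)
Laplacian eigenvalues (increasing order): [0.0, 0.7639, 3.0, 3.0, 4.0, 5.2361]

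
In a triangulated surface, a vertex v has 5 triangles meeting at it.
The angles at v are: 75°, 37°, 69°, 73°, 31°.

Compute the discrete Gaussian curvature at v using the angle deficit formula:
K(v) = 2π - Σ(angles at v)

Sum of angles = 285°. K = 360° - 285° = 75° = 5π/12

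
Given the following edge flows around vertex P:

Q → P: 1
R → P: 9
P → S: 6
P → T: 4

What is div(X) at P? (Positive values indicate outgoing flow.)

Divergence = sum of outgoing flows = (-1) + (-9) + 6 + 4 = 0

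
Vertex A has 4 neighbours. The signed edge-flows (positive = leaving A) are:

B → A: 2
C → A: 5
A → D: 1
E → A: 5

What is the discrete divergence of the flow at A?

Divergence = sum of outgoing flows = (-2) + (-5) + 1 + (-5) = -11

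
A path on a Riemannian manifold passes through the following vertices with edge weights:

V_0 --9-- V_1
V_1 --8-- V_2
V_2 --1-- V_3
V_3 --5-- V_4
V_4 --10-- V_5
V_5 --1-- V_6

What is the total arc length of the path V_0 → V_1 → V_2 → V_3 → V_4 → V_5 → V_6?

Arc length = 9 + 8 + 1 + 5 + 10 + 1 = 34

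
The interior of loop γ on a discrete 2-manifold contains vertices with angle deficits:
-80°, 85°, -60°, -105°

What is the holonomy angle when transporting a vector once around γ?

Holonomy = total enclosed curvature = (-80°) + 85° + (-60°) + (-105°) = -160°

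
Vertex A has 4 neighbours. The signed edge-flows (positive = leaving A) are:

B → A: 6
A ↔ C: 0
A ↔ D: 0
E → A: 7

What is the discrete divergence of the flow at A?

Divergence = sum of outgoing flows = (-6) + 0 + 0 + (-7) = -13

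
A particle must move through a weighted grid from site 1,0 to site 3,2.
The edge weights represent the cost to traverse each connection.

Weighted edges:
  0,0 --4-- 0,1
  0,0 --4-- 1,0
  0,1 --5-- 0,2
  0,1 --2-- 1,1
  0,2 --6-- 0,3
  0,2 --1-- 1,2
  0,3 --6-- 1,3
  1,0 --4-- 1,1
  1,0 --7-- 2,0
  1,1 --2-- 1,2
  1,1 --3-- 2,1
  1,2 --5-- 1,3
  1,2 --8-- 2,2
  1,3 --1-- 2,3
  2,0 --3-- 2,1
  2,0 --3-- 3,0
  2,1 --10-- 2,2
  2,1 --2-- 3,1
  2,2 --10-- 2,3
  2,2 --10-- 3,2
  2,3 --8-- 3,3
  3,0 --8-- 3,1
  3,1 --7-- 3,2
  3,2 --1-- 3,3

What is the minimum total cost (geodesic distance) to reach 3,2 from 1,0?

Shortest path: 1,0 → 1,1 → 2,1 → 3,1 → 3,2, total weight = 16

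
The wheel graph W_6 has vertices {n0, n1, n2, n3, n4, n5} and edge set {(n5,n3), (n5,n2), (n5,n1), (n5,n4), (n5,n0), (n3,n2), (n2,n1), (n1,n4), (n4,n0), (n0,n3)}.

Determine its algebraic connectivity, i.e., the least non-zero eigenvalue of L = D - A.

The wheel W_6 is the join K_1 ∨ C_5 (a hub joined to every vertex of a cycle of length 5). For a join G ∨ H (G on p vertices, H on q vertices) the Laplacian spectrum is 0, p+q, the eigenvalues of L(G) other than one 0 each shifted by +q, and the eigenvalues of L(H) other than one 0 each shifted by +p. With G = K_1 (p = 1, nothing left after dropping its 0) and H = C_5 (q = 5, eigenvalues 2 − 2cos(2πk/5), k = 0, …, 4; drop k = 0), the spectrum of W_6 is 0, 6, and 1 + (2 − 2cos(2πk/5)) = 3 − 2cos(2πk/5) for k = 1, …, 4:
k=1: 3 − 2cos(2π/5) = 2.382; k=2: 3 − 2cos(4π/5) = 4.618; k=3: 3 − 2cos(6π/5) = 4.618; k=4: 3 − 2cos(8π/5) = 2.382.
Laplacian eigenvalues: [0.0, 2.382, 2.382, 4.618, 4.618, 6.0]. Algebraic connectivity (smallest non-zero eigenvalue) = 2.382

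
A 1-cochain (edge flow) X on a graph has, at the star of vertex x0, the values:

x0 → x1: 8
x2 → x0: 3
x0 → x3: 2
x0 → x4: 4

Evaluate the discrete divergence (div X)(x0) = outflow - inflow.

Divergence = sum of outgoing flows = 8 + (-3) + 2 + 4 = 11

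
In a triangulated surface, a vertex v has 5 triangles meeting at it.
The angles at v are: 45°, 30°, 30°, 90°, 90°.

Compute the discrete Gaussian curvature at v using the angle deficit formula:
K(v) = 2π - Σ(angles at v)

Sum of angles = 285°. K = 360° - 285° = 75°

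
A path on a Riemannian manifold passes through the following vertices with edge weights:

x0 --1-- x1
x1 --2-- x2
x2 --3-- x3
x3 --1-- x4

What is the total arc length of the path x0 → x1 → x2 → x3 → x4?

Arc length = 1 + 2 + 3 + 1 = 7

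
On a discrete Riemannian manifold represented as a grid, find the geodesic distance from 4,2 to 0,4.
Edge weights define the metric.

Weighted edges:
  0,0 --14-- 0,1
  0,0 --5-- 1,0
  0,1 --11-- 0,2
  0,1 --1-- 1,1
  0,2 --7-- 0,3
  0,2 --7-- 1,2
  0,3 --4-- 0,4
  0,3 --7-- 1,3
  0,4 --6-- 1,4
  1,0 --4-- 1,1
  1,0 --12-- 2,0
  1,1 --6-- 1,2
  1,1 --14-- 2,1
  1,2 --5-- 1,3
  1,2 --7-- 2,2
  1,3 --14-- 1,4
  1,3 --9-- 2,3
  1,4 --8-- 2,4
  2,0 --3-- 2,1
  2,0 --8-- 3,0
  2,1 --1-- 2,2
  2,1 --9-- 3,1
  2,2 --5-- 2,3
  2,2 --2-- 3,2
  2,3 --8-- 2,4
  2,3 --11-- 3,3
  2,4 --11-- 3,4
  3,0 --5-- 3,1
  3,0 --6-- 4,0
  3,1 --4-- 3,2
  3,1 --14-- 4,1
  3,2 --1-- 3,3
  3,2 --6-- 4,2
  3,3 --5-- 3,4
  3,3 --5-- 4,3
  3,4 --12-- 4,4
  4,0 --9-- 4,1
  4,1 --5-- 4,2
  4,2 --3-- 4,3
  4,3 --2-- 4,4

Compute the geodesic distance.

Shortest path: 4,2 → 3,2 → 2,2 → 1,2 → 1,3 → 0,3 → 0,4, total weight = 31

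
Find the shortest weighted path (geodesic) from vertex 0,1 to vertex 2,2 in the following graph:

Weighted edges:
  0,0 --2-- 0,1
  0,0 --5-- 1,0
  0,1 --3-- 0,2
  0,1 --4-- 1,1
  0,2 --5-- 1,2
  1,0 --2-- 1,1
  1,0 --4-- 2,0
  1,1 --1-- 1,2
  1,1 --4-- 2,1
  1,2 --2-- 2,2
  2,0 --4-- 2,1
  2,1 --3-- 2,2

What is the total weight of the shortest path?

Shortest path: 0,1 → 1,1 → 1,2 → 2,2, total weight = 7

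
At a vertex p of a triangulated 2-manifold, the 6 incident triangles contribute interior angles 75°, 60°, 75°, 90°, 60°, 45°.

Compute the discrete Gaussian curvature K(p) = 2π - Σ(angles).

Sum of angles = 405°. K = 360° - 405° = -45° = -π/4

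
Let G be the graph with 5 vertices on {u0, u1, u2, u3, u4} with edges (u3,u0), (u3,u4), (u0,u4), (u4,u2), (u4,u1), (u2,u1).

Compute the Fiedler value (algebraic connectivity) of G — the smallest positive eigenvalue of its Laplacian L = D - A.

Degrees: deg(u0) = 2, deg(u1) = 2, deg(u2) = 2, deg(u3) = 2, deg(u4) = 4.
L = D − A with rows/columns ordered (u0, u1, u2, u3, u4):
  [ 2,  0,  0, -1, -1]
  [ 0,  2, -1,  0, -1]
  [ 0, -1,  2,  0, -1]
  [-1,  0,  0,  2, -1]
  [-1, -1, -1, -1,  4]
Characteristic polynomial: det(λI − L) = λ(λ − 1)(λ − 3)²(λ − 5).
Roots: λ = 0; (λ − 1) = 0 ⇒ λ = 1; (λ − 3) = 0 ⇒ λ = 3 (multiplicity 2); (λ − 5) = 0 ⇒ λ = 5.
(Check: the roots sum (with multiplicity) to 12, matching trace L = Σdeg = 2·6 = 12.)
Laplacian eigenvalues: [0.0, 1.0, 3.0, 3.0, 5.0]. Algebraic connectivity (smallest non-zero eigenvalue) = 1.0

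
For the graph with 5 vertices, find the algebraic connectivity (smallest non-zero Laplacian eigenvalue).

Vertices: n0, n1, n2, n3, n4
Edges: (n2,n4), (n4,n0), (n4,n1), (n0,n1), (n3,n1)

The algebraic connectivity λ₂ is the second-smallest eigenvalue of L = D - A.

Degrees: deg(n0) = 2, deg(n1) = 3, deg(n2) = 1, deg(n3) = 1, deg(n4) = 3.
L = D − A with rows/columns ordered (n0, n1, n2, n3, n4):
  [ 2, -1,  0,  0, -1]
  [-1,  3,  0, -1, -1]
  [ 0,  0,  1,  0, -1]
  [ 0, -1,  0,  1,  0]
  [-1, -1, -1,  0,  3]
Characteristic polynomial: det(λI − L) = λ(λ² − 5λ + 3)(λ² − 5λ + 5).
Roots: λ = 0; (λ² − 5λ + 3) = 0 ⇒ λ = (5 ± √13)/2 ≈ 0.6972, 4.3028; (λ² − 5λ + 5) = 0 ⇒ λ = (5 ± √5)/2 ≈ 1.382, 3.618.
(Check: the roots sum (with multiplicity) to 10, matching trace L = Σdeg = 2·5 = 10.)
Laplacian eigenvalues: [0.0, 0.6972, 1.382, 3.618, 4.3028]. Algebraic connectivity (smallest non-zero eigenvalue) = 0.6972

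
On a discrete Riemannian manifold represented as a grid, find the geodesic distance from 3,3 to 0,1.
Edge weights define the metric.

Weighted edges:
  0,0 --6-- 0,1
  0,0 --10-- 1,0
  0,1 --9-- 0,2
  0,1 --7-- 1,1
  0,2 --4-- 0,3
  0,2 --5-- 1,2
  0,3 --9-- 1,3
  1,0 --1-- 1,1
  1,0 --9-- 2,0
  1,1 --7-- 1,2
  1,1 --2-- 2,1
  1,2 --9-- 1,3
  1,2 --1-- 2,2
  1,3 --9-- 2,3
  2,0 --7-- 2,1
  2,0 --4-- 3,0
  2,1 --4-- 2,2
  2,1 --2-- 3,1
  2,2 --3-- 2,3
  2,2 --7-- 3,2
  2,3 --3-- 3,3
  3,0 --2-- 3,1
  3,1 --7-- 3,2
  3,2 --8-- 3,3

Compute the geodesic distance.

Shortest path: 3,3 → 2,3 → 2,2 → 2,1 → 1,1 → 0,1, total weight = 19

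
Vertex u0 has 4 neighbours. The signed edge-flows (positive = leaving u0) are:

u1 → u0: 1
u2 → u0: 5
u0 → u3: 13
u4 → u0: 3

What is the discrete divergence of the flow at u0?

Divergence = sum of outgoing flows = (-1) + (-5) + 13 + (-3) = 4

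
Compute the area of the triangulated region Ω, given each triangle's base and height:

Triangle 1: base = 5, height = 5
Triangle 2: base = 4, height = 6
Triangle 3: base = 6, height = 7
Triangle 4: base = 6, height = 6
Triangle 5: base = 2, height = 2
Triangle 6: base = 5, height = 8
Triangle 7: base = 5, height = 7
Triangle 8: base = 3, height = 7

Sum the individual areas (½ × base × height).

(1/2)×5×5 + (1/2)×4×6 + (1/2)×6×7 + (1/2)×6×6 + (1/2)×2×2 + (1/2)×5×8 + (1/2)×5×7 + (1/2)×3×7 = 113.5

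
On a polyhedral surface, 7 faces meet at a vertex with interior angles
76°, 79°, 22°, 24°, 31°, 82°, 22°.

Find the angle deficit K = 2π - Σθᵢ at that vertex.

Sum of angles = 336°. K = 360° - 336° = 24° = 2π/15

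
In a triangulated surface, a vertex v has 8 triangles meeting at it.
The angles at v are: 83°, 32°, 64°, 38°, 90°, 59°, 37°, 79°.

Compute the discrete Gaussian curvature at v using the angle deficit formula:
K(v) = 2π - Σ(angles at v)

Sum of angles = 482°. K = 360° - 482° = -122° = -61π/90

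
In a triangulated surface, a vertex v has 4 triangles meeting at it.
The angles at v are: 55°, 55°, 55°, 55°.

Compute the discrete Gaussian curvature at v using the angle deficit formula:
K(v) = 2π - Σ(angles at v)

Sum of angles = 220°. K = 360° - 220° = 140° = 7π/9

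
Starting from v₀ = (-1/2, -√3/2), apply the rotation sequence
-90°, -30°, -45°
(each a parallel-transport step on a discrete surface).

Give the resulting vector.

Total rotation: (-90°) + (-30°) + (-45°) = -165°. Final vector: (0.2588, 0.9659)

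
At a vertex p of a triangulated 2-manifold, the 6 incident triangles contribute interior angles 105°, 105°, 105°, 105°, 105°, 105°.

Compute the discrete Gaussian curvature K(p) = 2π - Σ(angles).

Sum of angles = 630°. K = 360° - 630° = -270°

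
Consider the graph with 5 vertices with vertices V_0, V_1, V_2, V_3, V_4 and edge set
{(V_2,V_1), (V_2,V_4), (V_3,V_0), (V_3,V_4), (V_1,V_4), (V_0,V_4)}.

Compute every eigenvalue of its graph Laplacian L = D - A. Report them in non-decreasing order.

Degrees: deg(V_0) = 2, deg(V_1) = 2, deg(V_2) = 2, deg(V_3) = 2, deg(V_4) = 4.
L = D − A with rows/columns ordered (V_0, V_1, V_2, V_3, V_4):
  [ 2,  0,  0, -1, -1]
  [ 0,  2, -1,  0, -1]
  [ 0, -1,  2,  0, -1]
  [-1,  0,  0,  2, -1]
  [-1, -1, -1, -1,  4]
Characteristic polynomial: det(λI − L) = λ(λ − 1)(λ − 3)²(λ − 5).
Roots: λ = 0; (λ − 1) = 0 ⇒ λ = 1; (λ − 3) = 0 ⇒ λ = 3 (multiplicity 2); (λ − 5) = 0 ⇒ λ = 5.
(Check: the roots sum (with multiplicity) to 12, matching trace L = Σdeg = 2·6 = 12.)
Laplacian eigenvalues (increasing order): [0.0, 1.0, 3.0, 3.0, 5.0]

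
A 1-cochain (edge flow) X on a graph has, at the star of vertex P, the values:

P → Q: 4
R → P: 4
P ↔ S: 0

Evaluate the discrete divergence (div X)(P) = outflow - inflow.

Divergence = sum of outgoing flows = 4 + (-4) + 0 = 0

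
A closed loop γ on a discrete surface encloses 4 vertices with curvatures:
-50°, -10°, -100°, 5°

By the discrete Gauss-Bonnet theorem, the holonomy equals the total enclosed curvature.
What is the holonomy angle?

Holonomy = total enclosed curvature = (-50°) + (-10°) + (-100°) + 5° = -155°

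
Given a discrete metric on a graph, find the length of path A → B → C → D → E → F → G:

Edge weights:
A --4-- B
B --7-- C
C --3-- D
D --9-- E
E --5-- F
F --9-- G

Arc length = 4 + 7 + 3 + 9 + 5 + 9 = 37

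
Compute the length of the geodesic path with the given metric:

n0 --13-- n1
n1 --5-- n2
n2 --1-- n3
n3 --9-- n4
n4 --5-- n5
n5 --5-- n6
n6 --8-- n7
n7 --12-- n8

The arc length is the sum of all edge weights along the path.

Arc length = 13 + 5 + 1 + 9 + 5 + 5 + 8 + 12 = 58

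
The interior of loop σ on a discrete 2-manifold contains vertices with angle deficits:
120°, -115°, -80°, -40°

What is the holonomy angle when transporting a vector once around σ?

Holonomy = total enclosed curvature = 120° + (-115°) + (-80°) + (-40°) = -115°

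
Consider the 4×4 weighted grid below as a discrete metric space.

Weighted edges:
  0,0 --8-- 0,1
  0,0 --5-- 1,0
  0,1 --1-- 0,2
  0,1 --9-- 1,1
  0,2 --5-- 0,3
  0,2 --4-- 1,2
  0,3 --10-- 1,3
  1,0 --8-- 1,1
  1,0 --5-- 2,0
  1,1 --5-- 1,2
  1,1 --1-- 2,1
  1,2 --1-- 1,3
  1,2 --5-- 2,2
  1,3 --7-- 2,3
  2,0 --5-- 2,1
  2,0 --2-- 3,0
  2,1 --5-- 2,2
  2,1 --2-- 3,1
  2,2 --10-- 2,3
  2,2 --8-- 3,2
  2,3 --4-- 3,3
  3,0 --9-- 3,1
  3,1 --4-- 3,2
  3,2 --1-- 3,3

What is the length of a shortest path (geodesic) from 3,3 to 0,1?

Shortest path: 3,3 → 3,2 → 3,1 → 2,1 → 1,1 → 0,1, total weight = 17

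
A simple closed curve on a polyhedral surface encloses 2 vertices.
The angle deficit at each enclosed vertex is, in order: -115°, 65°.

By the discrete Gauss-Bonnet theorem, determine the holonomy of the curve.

Holonomy = total enclosed curvature = (-115°) + 65° = -50°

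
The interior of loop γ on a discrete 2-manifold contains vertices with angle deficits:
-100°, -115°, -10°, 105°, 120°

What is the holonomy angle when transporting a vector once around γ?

Holonomy = total enclosed curvature = (-100°) + (-115°) + (-10°) + 105° + 120° = 0°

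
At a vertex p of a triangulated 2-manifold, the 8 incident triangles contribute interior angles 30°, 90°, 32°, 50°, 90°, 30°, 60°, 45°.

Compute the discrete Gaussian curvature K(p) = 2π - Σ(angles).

Sum of angles = 427°. K = 360° - 427° = -67° = -67π/180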